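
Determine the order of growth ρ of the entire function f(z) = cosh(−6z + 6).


cosh(w) is a linear combination of e^{iw} and e^{−iw} (or e^w, e^{−w} in the hyperbolic case), so |cosh(w)| ≤ e^{|w|}. With w = −6z + 6, |w| ≤ 6|z| + 6 = 6r + 6 on |z| = r, giving M(r) ≤ e^{6r + 6}, so ρ ≤ 1. On a suitable ray (z = it for sin/cos; z = t for sinh/cosh, t real → ∞), |cosh(−6z + 6)| grows like e^{6|t|}/2, so ρ ≥ 1. Hence ρ = 1.
Therefore ρ = 1.

Order ρ = 1.


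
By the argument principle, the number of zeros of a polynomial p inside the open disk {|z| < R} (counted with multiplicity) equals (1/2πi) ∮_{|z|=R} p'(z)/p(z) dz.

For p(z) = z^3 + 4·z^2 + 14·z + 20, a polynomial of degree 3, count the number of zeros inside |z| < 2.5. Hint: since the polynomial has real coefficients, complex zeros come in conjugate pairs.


The zeros of p are: (-1 + 3i), (-1 - 3i), -2.
Their magnitudes are: 3.162, 3.162, 2.
Zeros with |z| < R = 2.5: -2.
Count = 1.
By the argument principle, (1/2πi) ∮_{|z|=R} p'(z)/p(z) dz equals exactly this count.

Number of zeros inside |z| < 2.5: 1.


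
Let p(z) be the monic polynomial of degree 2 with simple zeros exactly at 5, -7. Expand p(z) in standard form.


The polynomial is p(z) = ∏_{α ∈ S} (z − α), where S = {5, -7}.
Expanding the product yields: p(z) = z^2 + 2·z -35.
The resulting polynomial has degree 2 and real coefficients as required.

p(z) = z^2 + 2·z -35.


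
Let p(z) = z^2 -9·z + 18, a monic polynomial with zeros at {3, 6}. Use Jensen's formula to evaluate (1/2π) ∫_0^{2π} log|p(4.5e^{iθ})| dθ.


Zeros: 3, 6; r = 4.5.
Inside |z| < r: 3. Outside (|z| ≥ r): 6.
p(0) = 18, so log|p(0)| = log(18) = 2.8904.
Apply Jensen: I(r) = log|p(0)| + Σ_k log(r/|z_k|), summed over zeros inside |z| < r.
  log(r/|z_k|) for z_k = 3: log(4.5/3) = 0.4055
  Outside zeros (6) contribute nothing to the Jensen sum.
Sum over inside zeros: 0.4055.
I(r) = log|p(0)| + (inside sum) = 2.8904 + 0.4055 = 3.2958.
Note: since some zeros are outside |z| ≤ r, the simplified n·log(r) form does NOT apply — only the inside zeros contribute.

I(r) ≈ 3.2958.


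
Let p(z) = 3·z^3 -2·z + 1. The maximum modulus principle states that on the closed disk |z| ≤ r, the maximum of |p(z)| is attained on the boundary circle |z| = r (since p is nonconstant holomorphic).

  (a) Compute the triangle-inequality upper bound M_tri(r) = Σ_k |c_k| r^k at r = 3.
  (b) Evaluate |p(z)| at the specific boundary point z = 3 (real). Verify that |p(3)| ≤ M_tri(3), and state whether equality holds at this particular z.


Coefficients: c_0 = 1, c_1 = -2, c_2 = 0, c_3 = 3. Radius r = 3.
Part (a). Triangle bound: M_tri(r) = Σ_k |c_k| r^k
  = |1|·3^0 + |-2|·3^1 + |0|·3^2 + |3|·3^3
  = 1 + 6 + 0 + 81 = 88.
This bounds M(r) := max_{|z|=r} |p(z)| from above; equality holds iff all terms c_k z^k can be made to align in phase at a single z on |z|=r.
Part (b). At z = 3 (real, on the circle |z| = r):
  p(3) = (1)·3^0 + (-2)·3^1 + (0)·3^2 + (3)·3^3 = 76.
  |p(3)| = 76.
Check: |p(3)| = 76 ≤ 88 = M_tri(3). ✓ Equality does not hold at z = 3 (the coefficients have mixed signs, so the terms do not all align in phase there).

M_tri(3) = 88; |p(3)| = 76; equality at z=3: no.


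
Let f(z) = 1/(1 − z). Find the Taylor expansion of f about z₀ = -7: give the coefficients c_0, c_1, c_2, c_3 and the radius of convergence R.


Let w = z − z₀, so z = z₀ + w.
Then 1 − z = 1 − (z₀ + w) = (1 − z₀) − w = 8 − w.
f(z) = 1/(8 − w) = (1/(8)) · 1/(1 − w/(8)) = Σ_{n≥0} w^n / (8)^(n+1).
So c_n = 1/(8)^(n+1):
  c_0 = 1/(8)^1 = 1/8.
  c_1 = 1/(8)^2 = 1/64.
  c_2 = 1/(8)^3 = 1/512.
  c_3 = 1/(8)^4 = 1/4096.
The series is valid for |w/d| < 1, i.e. |z − z₀| < |d|.
Radius of convergence: R = |1 − z₀| = |8| = 8 (distance from z₀ to the singularity z = 1).

c_0 = 1/8, c_1 = 1/64, c_2 = 1/512, c_3 = 1/4096; R = 8.


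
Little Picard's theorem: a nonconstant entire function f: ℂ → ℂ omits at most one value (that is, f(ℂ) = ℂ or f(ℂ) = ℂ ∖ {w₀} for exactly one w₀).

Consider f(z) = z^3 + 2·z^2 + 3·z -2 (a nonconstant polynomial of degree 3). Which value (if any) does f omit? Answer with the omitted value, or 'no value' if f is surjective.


Little Picard bounds the complement of f(ℂ) to at most one point.
For every w ∈ ℂ, the equation p(z) − w = 0 is a nonconstant polynomial in z and hence has at least one root by the fundamental theorem of algebra. So p is surjective onto ℂ, omitting no value.

Omitted value: no value.


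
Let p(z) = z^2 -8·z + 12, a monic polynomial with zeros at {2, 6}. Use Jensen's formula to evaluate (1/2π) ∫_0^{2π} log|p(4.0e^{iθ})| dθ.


Zeros: 2, 6; r = 4.0.
Inside |z| < r: 2. Outside (|z| ≥ r): 6.
p(0) = 12, so log|p(0)| = log(12) = 2.4849.
Apply Jensen: I(r) = log|p(0)| + Σ_k log(r/|z_k|), summed over zeros inside |z| < r.
  log(r/|z_k|) for z_k = 2: log(4.0/2) = 0.6931
  Outside zeros (6) contribute nothing to the Jensen sum.
Sum over inside zeros: 0.6931.
I(r) = log|p(0)| + (inside sum) = 2.4849 + 0.6931 = 3.1781.
Note: since some zeros are outside |z| ≤ r, the simplified n·log(r) form does NOT apply — only the inside zeros contribute.

I(r) ≈ 3.1781.


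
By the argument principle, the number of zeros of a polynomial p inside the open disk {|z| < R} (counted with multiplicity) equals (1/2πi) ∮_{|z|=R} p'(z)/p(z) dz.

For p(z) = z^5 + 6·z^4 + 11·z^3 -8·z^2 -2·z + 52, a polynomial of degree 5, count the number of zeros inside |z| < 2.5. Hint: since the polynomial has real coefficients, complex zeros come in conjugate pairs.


The zeros of p are: (1 + 1i), (1 - 1i), -2, (-3 + 2i), (-3 - 2i).
Their magnitudes are: 1.414, 1.414, 2, 3.606, 3.606.
Zeros with |z| < R = 2.5: (1 + 1i), (1 - 1i), -2.
Count = 3.
By the argument principle, (1/2πi) ∮_{|z|=R} p'(z)/p(z) dz equals exactly this count.

Number of zeros inside |z| < 2.5: 3.


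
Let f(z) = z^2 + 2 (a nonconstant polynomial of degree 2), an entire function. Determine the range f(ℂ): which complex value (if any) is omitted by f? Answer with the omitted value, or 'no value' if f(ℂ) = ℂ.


Little Picard bounds the complement of f(ℂ) to at most one point.
For every w ∈ ℂ, the equation p(z) − w = 0 is a nonconstant polynomial in z and hence has at least one root by the fundamental theorem of algebra. So p is surjective onto ℂ, omitting no value.

Omitted value: no value.


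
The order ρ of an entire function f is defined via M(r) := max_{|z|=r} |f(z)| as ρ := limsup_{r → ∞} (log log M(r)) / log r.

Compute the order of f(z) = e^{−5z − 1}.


|e^{−5z − 1}| = e^{Re(-5·z) + -1} ≤ e^{5|z|^1 + -1} = e^{5r^1 + -1} on |z| = r, so ρ ≤ 1. Choosing z on |z|=r so that -5·z is real positive (always possible by picking arg z appropriately) gives |f(z)| = e^{5r^1 + -1}, matching the bound. The additive constant -1 does not affect log log M(r) ~ 1·log r. Hence ρ = 1.
Therefore ρ = 1.

Order ρ = 1.


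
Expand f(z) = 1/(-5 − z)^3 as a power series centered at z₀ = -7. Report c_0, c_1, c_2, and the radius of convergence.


Let w = z − z₀, so z = z₀ + w.
Then -5 − z = -5 − (z₀ + w) = (-5 − z₀) − w = 2 − w.
f(z) = 1/(2 − w)^3 = (1/(2)^3) · (1 − w/(2))^{−3}.
By the binomial series (1−u)^{−3} = Σ_{n≥0} C(n+2, 2) u^n for |u|<1, with u = w/(2):
  c_n = C(n+2, 2) / (2)^(n+3).
  c_0 = 1/(2)^3 = 1/8.
  c_1 = 3/(2)^4 = 3/16.
  c_2 = 6/(2)^5 = 3/16.
The series is valid for |w/d| < 1, i.e. |z − z₀| < |d|.
Radius of convergence: R = |-5 − z₀| = |2| = 2 (distance from z₀ to the singularity z = -5).

c_0 = 1/8, c_1 = 3/16, c_2 = 3/16; R = 2.


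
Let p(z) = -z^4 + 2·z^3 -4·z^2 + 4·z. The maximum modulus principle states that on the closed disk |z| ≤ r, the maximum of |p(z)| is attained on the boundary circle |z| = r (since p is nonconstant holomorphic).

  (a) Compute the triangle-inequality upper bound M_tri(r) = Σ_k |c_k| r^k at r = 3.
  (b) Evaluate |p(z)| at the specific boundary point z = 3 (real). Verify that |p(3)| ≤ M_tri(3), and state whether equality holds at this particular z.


Coefficients: c_0 = 0, c_1 = 4, c_2 = -4, c_3 = 2, c_4 = -1. Radius r = 3.
Part (a). Triangle bound: M_tri(r) = Σ_k |c_k| r^k
  = |0|·3^0 + |4|·3^1 + |-4|·3^2 + |2|·3^3 + |-1|·3^4
  = 0 + 12 + 36 + 54 + 81 = 183.
This bounds M(r) := max_{|z|=r} |p(z)| from above; equality holds iff all terms c_k z^k can be made to align in phase at a single z on |z|=r.
Part (b). At z = 3 (real, on the circle |z| = r):
  p(3) = (0)·3^0 + (4)·3^1 + (-4)·3^2 + (2)·3^3 + (-1)·3^4 = -51.
  |p(3)| = 51.
Check: |p(3)| = 51 ≤ 183 = M_tri(3). ✓ Equality does not hold at z = 3 (the coefficients have mixed signs, so the terms do not all align in phase there).

M_tri(3) = 183; |p(3)| = 51; equality at z=3: no.


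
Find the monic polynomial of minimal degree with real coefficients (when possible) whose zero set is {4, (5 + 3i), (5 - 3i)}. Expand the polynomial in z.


The polynomial is p(z) = ∏_{α ∈ S} (z − α), where S = {4, (5 + 3i), (5 - 3i)}.
Expanding the product yields: p(z) = z^3 -14·z^2 + 74·z -136.
Note conjugate pairs combine to real quadratics: (z − (5+3i))(z − (5−3i)) = z² − 10z + 34.
The resulting polynomial has degree 3 and real coefficients as required.

p(z) = z^3 -14·z^2 + 74·z -136.


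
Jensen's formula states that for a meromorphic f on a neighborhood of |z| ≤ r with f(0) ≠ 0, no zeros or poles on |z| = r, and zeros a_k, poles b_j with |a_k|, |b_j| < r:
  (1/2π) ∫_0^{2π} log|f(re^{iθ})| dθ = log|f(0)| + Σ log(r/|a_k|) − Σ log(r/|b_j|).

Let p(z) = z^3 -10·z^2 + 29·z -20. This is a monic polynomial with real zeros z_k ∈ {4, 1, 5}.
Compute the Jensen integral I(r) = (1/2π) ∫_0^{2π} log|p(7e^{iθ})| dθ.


Zeros: 1, 4, 5; r = 7.
Inside |z| < r: 1, 4, 5. Outside (|z| ≥ r): ∅.
p(0) = -20, so log|p(0)| = log(20) = 2.9957.
Apply Jensen: I(r) = log|p(0)| + Σ_k log(r/|z_k|), summed over zeros inside |z| < r.
  log(r/|z_k|) for z_k = 4: log(7/4) = 0.5596
  log(r/|z_k|) for z_k = 1: log(7/1) = 1.9459
  log(r/|z_k|) for z_k = 5: log(7/5) = 0.3365
Sum over inside zeros: 2.8420.
I(r) = log|p(0)| + (inside sum) = 2.9957 + 2.8420 = 5.8377.
Closed form (all zeros inside, monic): I(r) = n·log(r) = 3·log(7) = 5.8377. ✓

I(r) ≈ 5.8377.


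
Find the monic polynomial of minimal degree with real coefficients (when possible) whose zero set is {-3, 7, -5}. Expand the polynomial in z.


The polynomial is p(z) = ∏_{α ∈ S} (z − α), where S = {-3, 7, -5}.
Expanding the product yields: p(z) = z^3 + z^2 -41·z -105.
The resulting polynomial has degree 3 and real coefficients as required.

p(z) = z^3 + z^2 -41·z -105.


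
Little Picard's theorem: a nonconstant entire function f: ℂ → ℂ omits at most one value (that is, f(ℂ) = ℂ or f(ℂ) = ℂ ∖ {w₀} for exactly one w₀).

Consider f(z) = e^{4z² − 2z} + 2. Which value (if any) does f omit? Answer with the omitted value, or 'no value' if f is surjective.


Little Picard bounds the complement of f(ℂ) to at most one point.
The exponent g(z) = 4z² − 2z is a nonconstant polynomial, hence surjective onto ℂ. So e^{g(z)} takes every value in {e^w : w ∈ ℂ} = ℂ ∖ {0}. Adding 2 shifts the range to ℂ ∖ {2}. f omits exactly 2.

Omitted value: 2.


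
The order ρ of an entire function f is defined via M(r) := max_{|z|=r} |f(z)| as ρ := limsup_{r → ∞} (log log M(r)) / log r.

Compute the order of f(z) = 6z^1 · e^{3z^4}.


M(r) = max_{|z|=r} |6|·|z|^1·|e^{3z^4}| = 6·r^1 · e^{3r^4} (the factors attain their maxima compatibly on |z|=r). Then log M(r) = log 6 + 1·log r + 3r^4, dominated by the last term, so log log M(r) ~ 4·log r. The polynomial factor 6z^1 contributes only a log r term and does not affect the order. ρ = 4.
Therefore ρ = 4.

Order ρ = 4.


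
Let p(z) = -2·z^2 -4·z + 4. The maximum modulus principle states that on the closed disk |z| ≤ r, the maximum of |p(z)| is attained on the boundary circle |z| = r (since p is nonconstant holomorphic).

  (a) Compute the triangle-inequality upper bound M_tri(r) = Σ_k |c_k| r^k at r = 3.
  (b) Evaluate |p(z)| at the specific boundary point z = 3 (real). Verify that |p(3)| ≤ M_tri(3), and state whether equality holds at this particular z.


Coefficients: c_0 = 4, c_1 = -4, c_2 = -2. Radius r = 3.
Part (a). Triangle bound: M_tri(r) = Σ_k |c_k| r^k
  = |4|·3^0 + |-4|·3^1 + |-2|·3^2
  = 4 + 12 + 18 = 34.
This bounds M(r) := max_{|z|=r} |p(z)| from above; equality holds iff all terms c_k z^k can be made to align in phase at a single z on |z|=r.
Part (b). At z = 3 (real, on the circle |z| = r):
  p(3) = (4)·3^0 + (-4)·3^1 + (-2)·3^2 = -26.
  |p(3)| = 26.
Check: |p(3)| = 26 ≤ 34 = M_tri(3). ✓ Equality does not hold at z = 3 (the coefficients have mixed signs, so the terms do not all align in phase there).

M_tri(3) = 34; |p(3)| = 26; equality at z=3: no.


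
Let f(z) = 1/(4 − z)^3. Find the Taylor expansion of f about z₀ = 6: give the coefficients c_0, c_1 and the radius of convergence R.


Let w = z − z₀, so z = z₀ + w.
Then 4 − z = 4 − (z₀ + w) = (4 − z₀) − w = -2 − w.
f(z) = 1/(-2 − w)^3 = (1/(-2)^3) · (1 − w/(-2))^{−3}.
By the binomial series (1−u)^{−3} = Σ_{n≥0} C(n+2, 2) u^n for |u|<1, with u = w/(-2):
  c_n = C(n+2, 2) / (-2)^(n+3).
  c_0 = 1/(-2)^3 = -1/8.
  c_1 = 3/(-2)^4 = 3/16.
The series is valid for |w/d| < 1, i.e. |z − z₀| < |d|.
Radius of convergence: R = |4 − z₀| = |-2| = 2 (distance from z₀ to the singularity z = 4).

c_0 = -1/8, c_1 = 3/16; R = 2.


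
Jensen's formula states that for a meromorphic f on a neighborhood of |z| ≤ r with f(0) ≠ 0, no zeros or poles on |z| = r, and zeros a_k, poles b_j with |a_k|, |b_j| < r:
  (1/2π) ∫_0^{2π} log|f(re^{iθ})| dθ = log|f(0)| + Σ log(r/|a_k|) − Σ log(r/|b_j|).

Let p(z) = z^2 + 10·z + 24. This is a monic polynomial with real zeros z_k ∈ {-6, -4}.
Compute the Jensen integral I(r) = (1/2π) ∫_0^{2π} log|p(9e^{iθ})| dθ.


Zeros: -6, -4; r = 9.
Inside |z| < r: -6, -4. Outside (|z| ≥ r): ∅.
p(0) = 24, so log|p(0)| = log(24) = 3.1781.
Apply Jensen: I(r) = log|p(0)| + Σ_k log(r/|z_k|), summed over zeros inside |z| < r.
  log(r/|z_k|) for z_k = -6: log(9/6) = 0.4055
  log(r/|z_k|) for z_k = -4: log(9/4) = 0.8109
Sum over inside zeros: 1.2164.
I(r) = log|p(0)| + (inside sum) = 3.1781 + 1.2164 = 4.3944.
Closed form (all zeros inside, monic): I(r) = n·log(r) = 2·log(9) = 4.3944. ✓

I(r) ≈ 4.3944.


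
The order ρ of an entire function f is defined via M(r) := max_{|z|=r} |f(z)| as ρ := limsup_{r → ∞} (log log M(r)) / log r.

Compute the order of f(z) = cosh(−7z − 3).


cosh(w) is a linear combination of e^{iw} and e^{−iw} (or e^w, e^{−w} in the hyperbolic case), so |cosh(w)| ≤ e^{|w|}. With w = −7z − 3, |w| ≤ 7|z| + 3 = 7r + 3 on |z| = r, giving M(r) ≤ e^{7r + 3}, so ρ ≤ 1. On a suitable ray (z = it for sin/cos; z = t for sinh/cosh, t real → ∞), |cosh(−7z − 3)| grows like e^{7|t|}/2, so ρ ≥ 1. Hence ρ = 1.
Therefore ρ = 1.

Order ρ = 1.


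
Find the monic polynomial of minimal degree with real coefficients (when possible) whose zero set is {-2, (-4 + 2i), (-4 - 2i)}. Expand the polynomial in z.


The polynomial is p(z) = ∏_{α ∈ S} (z − α), where S = {-2, (-4 + 2i), (-4 - 2i)}.
Expanding the product yields: p(z) = z^3 + 10·z^2 + 36·z + 40.
Note conjugate pairs combine to real quadratics: (z − (-4+2i))(z − (-4−2i)) = z² + 8z + 20.
The resulting polynomial has degree 3 and real coefficients as required.

p(z) = z^3 + 10·z^2 + 36·z + 40.


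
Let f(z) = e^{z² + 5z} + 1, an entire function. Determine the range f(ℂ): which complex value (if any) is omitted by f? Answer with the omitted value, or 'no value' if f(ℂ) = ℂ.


Little Picard bounds the complement of f(ℂ) to at most one point.
The exponent g(z) = z² + 5z is a nonconstant polynomial, hence surjective onto ℂ. So e^{g(z)} takes every value in {e^w : w ∈ ℂ} = ℂ ∖ {0}. Adding 1 shifts the range to ℂ ∖ {1}. f omits exactly 1.

Omitted value: 1.


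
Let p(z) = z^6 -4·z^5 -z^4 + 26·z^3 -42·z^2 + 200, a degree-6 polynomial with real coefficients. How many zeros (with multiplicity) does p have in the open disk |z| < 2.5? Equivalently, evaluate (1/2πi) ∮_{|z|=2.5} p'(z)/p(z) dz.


The zeros of p are: (1 + 2i), (1 - 2i), -2, -2, (3 + 1i), (3 - 1i).
Their magnitudes are: 2.236, 2.236, 2, 2, 3.162, 3.162.
Zeros with |z| < R = 2.5: (1 + 2i), (1 - 2i), -2, -2.
Count = 4.
By the argument principle, (1/2πi) ∮_{|z|=R} p'(z)/p(z) dz equals exactly this count.

Number of zeros inside |z| < 2.5: 4.


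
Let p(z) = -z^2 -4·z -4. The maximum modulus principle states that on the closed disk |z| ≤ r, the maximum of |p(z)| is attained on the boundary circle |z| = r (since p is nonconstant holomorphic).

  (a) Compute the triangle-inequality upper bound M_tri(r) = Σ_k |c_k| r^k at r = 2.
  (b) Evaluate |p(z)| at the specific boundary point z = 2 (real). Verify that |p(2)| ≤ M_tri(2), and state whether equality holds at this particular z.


Coefficients: c_0 = -4, c_1 = -4, c_2 = -1. Radius r = 2.
Part (a). Triangle bound: M_tri(r) = Σ_k |c_k| r^k
  = |-4|·2^0 + |-4|·2^1 + |-1|·2^2
  = 4 + 8 + 4 = 16.
This bounds M(r) := max_{|z|=r} |p(z)| from above; equality holds iff all terms c_k z^k can be made to align in phase at a single z on |z|=r.
Part (b). At z = 2 (real, on the circle |z| = r):
  p(2) = (-4)·2^0 + (-4)·2^1 + (-1)·2^2 = -16.
  |p(2)| = 16.
Since all nonzero coefficients share the same sign, |p(2)| = 16 = M_tri(2); the triangle bound is attained at z = 2, so in fact M(r) = 16.

M_tri(2) = 16; |p(2)| = 16; equality at z=2: yes.


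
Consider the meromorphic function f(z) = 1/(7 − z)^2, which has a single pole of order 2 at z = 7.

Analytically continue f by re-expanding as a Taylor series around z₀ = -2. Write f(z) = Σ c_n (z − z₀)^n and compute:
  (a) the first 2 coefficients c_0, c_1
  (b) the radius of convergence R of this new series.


Let w = z − z₀, so z = z₀ + w.
Then 7 − z = 7 − (z₀ + w) = (7 − z₀) − w = 9 − w.
f(z) = 1/(9 − w)^2 = (1/(9)^2) · (1 − w/(9))^{−2}.
By the binomial series (1−u)^{−2} = Σ_{n≥0} C(n+1, 1) u^n for |u|<1, with u = w/(9):
  c_n = C(n+1, 1) / (9)^(n+2).
  c_0 = 1/(9)^2 = 1/81.
  c_1 = 2/(9)^3 = 2/729.
The series is valid for |w/d| < 1, i.e. |z − z₀| < |d|.
Radius of convergence: R = |7 − z₀| = |9| = 9 (distance from z₀ to the singularity z = 7).

c_0 = 1/81, c_1 = 2/729; R = 9.


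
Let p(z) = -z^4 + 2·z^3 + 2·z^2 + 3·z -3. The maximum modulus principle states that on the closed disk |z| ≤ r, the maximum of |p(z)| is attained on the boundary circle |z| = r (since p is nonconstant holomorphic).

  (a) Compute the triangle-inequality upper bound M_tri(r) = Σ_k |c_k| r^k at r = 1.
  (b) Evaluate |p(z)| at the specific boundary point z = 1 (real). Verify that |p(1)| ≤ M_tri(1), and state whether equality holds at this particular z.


Coefficients: c_0 = -3, c_1 = 3, c_2 = 2, c_3 = 2, c_4 = -1. Radius r = 1.
Part (a). Triangle bound: M_tri(r) = Σ_k |c_k| r^k
  = |-3|·1^0 + |3|·1^1 + |2|·1^2 + |2|·1^3 + |-1|·1^4
  = 3 + 3 + 2 + 2 + 1 = 11.
This bounds M(r) := max_{|z|=r} |p(z)| from above; equality holds iff all terms c_k z^k can be made to align in phase at a single z on |z|=r.
Part (b). At z = 1 (real, on the circle |z| = r):
  p(1) = (-3)·1^0 + (3)·1^1 + (2)·1^2 + (2)·1^3 + (-1)·1^4 = 3.
  |p(1)| = 3.
Check: |p(1)| = 3 ≤ 11 = M_tri(1). ✓ Equality does not hold at z = 1 (the coefficients have mixed signs, so the terms do not all align in phase there).

M_tri(1) = 11; |p(1)| = 3; equality at z=1: no.


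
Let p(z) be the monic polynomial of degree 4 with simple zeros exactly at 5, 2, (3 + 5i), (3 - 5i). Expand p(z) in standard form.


The polynomial is p(z) = ∏_{α ∈ S} (z − α), where S = {5, 2, (3 + 5i), (3 - 5i)}.
Expanding the product yields: p(z) = z^4 -13·z^3 + 86·z^2 -298·z + 340.
Note conjugate pairs combine to real quadratics: (z − (3+5i))(z − (3−5i)) = z² − 6z + 34.
The resulting polynomial has degree 4 and real coefficients as required.

p(z) = z^4 -13·z^3 + 86·z^2 -298·z + 340.


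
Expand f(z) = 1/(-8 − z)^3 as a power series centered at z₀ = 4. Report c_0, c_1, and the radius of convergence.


Let w = z − z₀, so z = z₀ + w.
Then -8 − z = -8 − (z₀ + w) = (-8 − z₀) − w = -12 − w.
f(z) = 1/(-12 − w)^3 = (1/(-12)^3) · (1 − w/(-12))^{−3}.
By the binomial series (1−u)^{−3} = Σ_{n≥0} C(n+2, 2) u^n for |u|<1, with u = w/(-12):
  c_n = C(n+2, 2) / (-12)^(n+3).
  c_0 = 1/(-12)^3 = -1/1728.
  c_1 = 3/(-12)^4 = 1/6912.
The series is valid for |w/d| < 1, i.e. |z − z₀| < |d|.
Radius of convergence: R = |-8 − z₀| = |-12| = 12 (distance from z₀ to the singularity z = -8).

c_0 = -1/1728, c_1 = 1/6912; R = 12.


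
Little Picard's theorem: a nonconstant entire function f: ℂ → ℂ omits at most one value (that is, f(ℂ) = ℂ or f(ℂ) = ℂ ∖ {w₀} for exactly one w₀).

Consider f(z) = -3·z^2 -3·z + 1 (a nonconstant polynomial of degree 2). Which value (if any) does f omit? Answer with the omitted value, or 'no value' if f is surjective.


Little Picard bounds the complement of f(ℂ) to at most one point.
For every w ∈ ℂ, the equation p(z) − w = 0 is a nonconstant polynomial in z and hence has at least one root by the fundamental theorem of algebra. So p is surjective onto ℂ, omitting no value.

Omitted value: no value.


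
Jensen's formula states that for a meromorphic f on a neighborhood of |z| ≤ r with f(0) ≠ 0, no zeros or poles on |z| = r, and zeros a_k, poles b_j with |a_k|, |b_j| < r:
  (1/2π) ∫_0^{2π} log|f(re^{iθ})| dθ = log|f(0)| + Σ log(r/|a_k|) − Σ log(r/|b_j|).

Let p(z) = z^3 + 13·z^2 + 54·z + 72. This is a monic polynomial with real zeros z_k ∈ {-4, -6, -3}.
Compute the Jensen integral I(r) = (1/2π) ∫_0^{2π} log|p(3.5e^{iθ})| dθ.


Zeros: -6, -4, -3; r = 3.5.
Inside |z| < r: -3. Outside (|z| ≥ r): -6, -4.
p(0) = 72, so log|p(0)| = log(72) = 4.2767.
Apply Jensen: I(r) = log|p(0)| + Σ_k log(r/|z_k|), summed over zeros inside |z| < r.
  log(r/|z_k|) for z_k = -3: log(3.5/3) = 0.1542
  Outside zeros (-6, -4) contribute nothing to the Jensen sum.
Sum over inside zeros: 0.1542.
I(r) = log|p(0)| + (inside sum) = 4.2767 + 0.1542 = 4.4308.
Note: since some zeros are outside |z| ≤ r, the simplified n·log(r) form does NOT apply — only the inside zeros contribute.

I(r) ≈ 4.4308.


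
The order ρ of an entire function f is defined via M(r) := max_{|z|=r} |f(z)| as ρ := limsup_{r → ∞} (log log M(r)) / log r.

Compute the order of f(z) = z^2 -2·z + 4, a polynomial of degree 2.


|f(z)| ≤ Σ|c_k|·r^k = O(r^2) as r → ∞. Polynomial growth is O(e^{r^ε}) for every ε > 0 (since r^2/e^{r^ε} → 0), so ρ ≤ ε for all ε > 0, i.e. ρ = 0. Every nonconstant polynomial has order 0.
Therefore ρ = 0.

Order ρ = 0.


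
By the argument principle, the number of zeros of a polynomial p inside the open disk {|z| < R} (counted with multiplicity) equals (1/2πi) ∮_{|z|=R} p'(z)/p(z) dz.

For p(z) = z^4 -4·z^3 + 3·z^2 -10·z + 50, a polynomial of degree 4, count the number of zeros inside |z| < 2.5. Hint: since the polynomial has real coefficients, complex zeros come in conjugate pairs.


The zeros of p are: (3 + 1i), (3 - 1i), (-1 + 2i), (-1 - 2i).
Their magnitudes are: 3.162, 3.162, 2.236, 2.236.
Zeros with |z| < R = 2.5: (-1 + 2i), (-1 - 2i).
Count = 2.
By the argument principle, (1/2πi) ∮_{|z|=R} p'(z)/p(z) dz equals exactly this count.

Number of zeros inside |z| < 2.5: 2.


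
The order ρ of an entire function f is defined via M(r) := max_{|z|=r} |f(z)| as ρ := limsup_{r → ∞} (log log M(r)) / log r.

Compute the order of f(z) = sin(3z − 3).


sin(w) is a linear combination of e^{iw} and e^{−iw} (or e^w, e^{−w} in the hyperbolic case), so |sin(w)| ≤ e^{|w|}. With w = 3z − 3, |w| ≤ 3|z| + 3 = 3r + 3 on |z| = r, giving M(r) ≤ e^{3r + 3}, so ρ ≤ 1. On a suitable ray (z = it for sin/cos; z = t for sinh/cosh, t real → ∞), |sin(3z − 3)| grows like e^{3|t|}/2, so ρ ≥ 1. Hence ρ = 1.
Therefore ρ = 1.

Order ρ = 1.


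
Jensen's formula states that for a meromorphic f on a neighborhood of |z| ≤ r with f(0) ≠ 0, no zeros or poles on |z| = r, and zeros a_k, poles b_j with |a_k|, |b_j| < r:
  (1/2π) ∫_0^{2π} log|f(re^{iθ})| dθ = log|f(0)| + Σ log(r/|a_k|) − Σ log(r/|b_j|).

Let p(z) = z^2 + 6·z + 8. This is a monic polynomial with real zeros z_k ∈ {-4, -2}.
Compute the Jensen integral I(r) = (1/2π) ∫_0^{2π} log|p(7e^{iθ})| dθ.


Zeros: -4, -2; r = 7.
Inside |z| < r: -4, -2. Outside (|z| ≥ r): ∅.
p(0) = 8, so log|p(0)| = log(8) = 2.0794.
Apply Jensen: I(r) = log|p(0)| + Σ_k log(r/|z_k|), summed over zeros inside |z| < r.
  log(r/|z_k|) for z_k = -4: log(7/4) = 0.5596
  log(r/|z_k|) for z_k = -2: log(7/2) = 1.2528
Sum over inside zeros: 1.8124.
I(r) = log|p(0)| + (inside sum) = 2.0794 + 1.8124 = 3.8918.
Closed form (all zeros inside, monic): I(r) = n·log(r) = 2·log(7) = 3.8918. ✓

I(r) ≈ 3.8918.


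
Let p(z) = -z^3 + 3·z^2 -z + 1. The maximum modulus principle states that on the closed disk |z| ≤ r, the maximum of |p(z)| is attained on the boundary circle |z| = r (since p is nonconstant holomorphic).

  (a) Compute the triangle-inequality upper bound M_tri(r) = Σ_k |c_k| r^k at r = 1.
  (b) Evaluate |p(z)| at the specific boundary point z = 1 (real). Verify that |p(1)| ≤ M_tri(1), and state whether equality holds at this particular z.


Coefficients: c_0 = 1, c_1 = -1, c_2 = 3, c_3 = -1. Radius r = 1.
Part (a). Triangle bound: M_tri(r) = Σ_k |c_k| r^k
  = |1|·1^0 + |-1|·1^1 + |3|·1^2 + |-1|·1^3
  = 1 + 1 + 3 + 1 = 6.
This bounds M(r) := max_{|z|=r} |p(z)| from above; equality holds iff all terms c_k z^k can be made to align in phase at a single z on |z|=r.
Part (b). At z = 1 (real, on the circle |z| = r):
  p(1) = (1)·1^0 + (-1)·1^1 + (3)·1^2 + (-1)·1^3 = 2.
  |p(1)| = 2.
Check: |p(1)| = 2 ≤ 6 = M_tri(1). ✓ Equality does not hold at z = 1 (the coefficients have mixed signs, so the terms do not all align in phase there).

M_tri(1) = 6; |p(1)| = 2; equality at z=1: no.


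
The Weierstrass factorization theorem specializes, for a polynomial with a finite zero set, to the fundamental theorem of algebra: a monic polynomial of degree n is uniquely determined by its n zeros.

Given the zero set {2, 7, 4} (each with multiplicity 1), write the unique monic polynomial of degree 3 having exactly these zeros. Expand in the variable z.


The polynomial is p(z) = ∏_{α ∈ S} (z − α), where S = {2, 7, 4}.
Expanding the product yields: p(z) = z^3 -13·z^2 + 50·z -56.
The resulting polynomial has degree 3 and real coefficients as required.

p(z) = z^3 -13·z^2 + 50·z -56.


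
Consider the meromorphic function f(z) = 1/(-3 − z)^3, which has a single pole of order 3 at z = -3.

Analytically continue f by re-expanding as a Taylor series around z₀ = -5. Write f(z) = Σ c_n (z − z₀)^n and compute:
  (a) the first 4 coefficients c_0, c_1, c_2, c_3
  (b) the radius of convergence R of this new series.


Let w = z − z₀, so z = z₀ + w.
Then -3 − z = -3 − (z₀ + w) = (-3 − z₀) − w = 2 − w.
f(z) = 1/(2 − w)^3 = (1/(2)^3) · (1 − w/(2))^{−3}.
By the binomial series (1−u)^{−3} = Σ_{n≥0} C(n+2, 2) u^n for |u|<1, with u = w/(2):
  c_n = C(n+2, 2) / (2)^(n+3).
  c_0 = 1/(2)^3 = 1/8.
  c_1 = 3/(2)^4 = 3/16.
  c_2 = 6/(2)^5 = 3/16.
  c_3 = 10/(2)^6 = 5/32.
The series is valid for |w/d| < 1, i.e. |z − z₀| < |d|.
Radius of convergence: R = |-3 − z₀| = |2| = 2 (distance from z₀ to the singularity z = -3).

c_0 = 1/8, c_1 = 3/16, c_2 = 3/16, c_3 = 5/32; R = 2.


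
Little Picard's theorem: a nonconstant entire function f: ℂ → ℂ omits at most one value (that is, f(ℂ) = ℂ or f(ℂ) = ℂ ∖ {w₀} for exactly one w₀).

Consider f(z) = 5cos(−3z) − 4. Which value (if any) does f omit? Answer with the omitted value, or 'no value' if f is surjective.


Little Picard bounds the complement of f(ℂ) to at most one point.
cos is entire and surjective onto ℂ: for every w ∈ ℂ, cos(ζ) = w has a solution ζ ∈ ℂ (e.g., via the complex inverse arccos). With ζ = −3z this gives z = ζ/(-3). Then 5·cos(−3z) takes every value in 5·ℂ = ℂ, and adding -4 is a bijection of ℂ. So f is surjective and omits no value. (Note: only on the real line is cos bounded by [−1, 1].)

Omitted value: no value.


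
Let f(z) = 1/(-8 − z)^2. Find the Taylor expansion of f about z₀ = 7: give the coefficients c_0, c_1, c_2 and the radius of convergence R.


Let w = z − z₀, so z = z₀ + w.
Then -8 − z = -8 − (z₀ + w) = (-8 − z₀) − w = -15 − w.
f(z) = 1/(-15 − w)^2 = (1/(-15)^2) · (1 − w/(-15))^{−2}.
By the binomial series (1−u)^{−2} = Σ_{n≥0} C(n+1, 1) u^n for |u|<1, with u = w/(-15):
  c_n = C(n+1, 1) / (-15)^(n+2).
  c_0 = 1/(-15)^2 = 1/225.
  c_1 = 2/(-15)^3 = -2/3375.
  c_2 = 3/(-15)^4 = 1/16875.
The series is valid for |w/d| < 1, i.e. |z − z₀| < |d|.
Radius of convergence: R = |-8 − z₀| = |-15| = 15 (distance from z₀ to the singularity z = -8).

c_0 = 1/225, c_1 = -2/3375, c_2 = 1/16875; R = 15.


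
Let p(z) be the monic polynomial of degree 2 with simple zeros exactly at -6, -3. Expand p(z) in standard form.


The polynomial is p(z) = ∏_{α ∈ S} (z − α), where S = {-6, -3}.
Expanding the product yields: p(z) = z^2 + 9·z + 18.
The resulting polynomial has degree 2 and real coefficients as required.

p(z) = z^2 + 9·z + 18.


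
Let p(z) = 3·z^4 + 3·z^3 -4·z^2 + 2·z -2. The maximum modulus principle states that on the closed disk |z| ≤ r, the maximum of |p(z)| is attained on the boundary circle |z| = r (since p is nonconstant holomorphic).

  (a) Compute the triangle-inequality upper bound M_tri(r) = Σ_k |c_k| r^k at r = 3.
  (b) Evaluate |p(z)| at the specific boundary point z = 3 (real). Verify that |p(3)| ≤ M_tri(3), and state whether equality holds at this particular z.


Coefficients: c_0 = -2, c_1 = 2, c_2 = -4, c_3 = 3, c_4 = 3. Radius r = 3.
Part (a). Triangle bound: M_tri(r) = Σ_k |c_k| r^k
  = |-2|·3^0 + |2|·3^1 + |-4|·3^2 + |3|·3^3 + |3|·3^4
  = 2 + 6 + 36 + 81 + 243 = 368.
This bounds M(r) := max_{|z|=r} |p(z)| from above; equality holds iff all terms c_k z^k can be made to align in phase at a single z on |z|=r.
Part (b). At z = 3 (real, on the circle |z| = r):
  p(3) = (-2)·3^0 + (2)·3^1 + (-4)·3^2 + (3)·3^3 + (3)·3^4 = 292.
  |p(3)| = 292.
Check: |p(3)| = 292 ≤ 368 = M_tri(3). ✓ Equality does not hold at z = 3 (the coefficients have mixed signs, so the terms do not all align in phase there).

M_tri(3) = 368; |p(3)| = 292; equality at z=3: no.


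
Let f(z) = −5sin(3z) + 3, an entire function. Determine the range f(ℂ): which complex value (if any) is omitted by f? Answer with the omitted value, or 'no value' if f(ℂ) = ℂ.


Little Picard bounds the complement of f(ℂ) to at most one point.
sin is entire and surjective onto ℂ: for every w ∈ ℂ, sin(ζ) = w has a solution ζ ∈ ℂ (e.g., via the complex inverse arcsin). With ζ = 3z this gives z = ζ/(3). Then -5·sin(3z) takes every value in -5·ℂ = ℂ, and adding 3 is a bijection of ℂ. So f is surjective and omits no value. (Note: only on the real line is sin bounded by [−1, 1].)

Omitted value: no value.


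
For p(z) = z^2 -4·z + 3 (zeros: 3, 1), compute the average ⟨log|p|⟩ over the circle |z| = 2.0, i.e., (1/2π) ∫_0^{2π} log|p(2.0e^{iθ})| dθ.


Zeros: 1, 3; r = 2.0.
Inside |z| < r: 1. Outside (|z| ≥ r): 3.
p(0) = 3, so log|p(0)| = log(3) = 1.0986.
Apply Jensen: I(r) = log|p(0)| + Σ_k log(r/|z_k|), summed over zeros inside |z| < r.
  log(r/|z_k|) for z_k = 1: log(2.0/1) = 0.6931
  Outside zeros (3) contribute nothing to the Jensen sum.
Sum over inside zeros: 0.6931.
I(r) = log|p(0)| + (inside sum) = 1.0986 + 0.6931 = 1.7918.
Note: since some zeros are outside |z| ≤ r, the simplified n·log(r) form does NOT apply — only the inside zeros contribute.

I(r) ≈ 1.7918.


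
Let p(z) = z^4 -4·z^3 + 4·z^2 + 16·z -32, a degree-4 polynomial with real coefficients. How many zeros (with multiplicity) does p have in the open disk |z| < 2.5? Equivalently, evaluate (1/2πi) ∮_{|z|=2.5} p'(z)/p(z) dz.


The zeros of p are: 2, (2 + 2i), (2 - 2i), -2.
Their magnitudes are: 2, 2.828, 2.828, 2.
Zeros with |z| < R = 2.5: 2, -2.
Count = 2.
By the argument principle, (1/2πi) ∮_{|z|=R} p'(z)/p(z) dz equals exactly this count.

Number of zeros inside |z| < 2.5: 2.


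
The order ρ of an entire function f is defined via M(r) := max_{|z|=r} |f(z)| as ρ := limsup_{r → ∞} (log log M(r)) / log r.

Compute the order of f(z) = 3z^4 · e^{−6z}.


M(r) = max_{|z|=r} |3|·|z|^4·|e^{−6z}| = 3·r^4 · e^{6r^1} (the factors attain their maxima compatibly on |z|=r). Then log M(r) = log 3 + 4·log r + 6r^1, dominated by the last term, so log log M(r) ~ 1·log r. The polynomial factor 3z^4 contributes only a log r term and does not affect the order. ρ = 1.
Therefore ρ = 1.

Order ρ = 1.


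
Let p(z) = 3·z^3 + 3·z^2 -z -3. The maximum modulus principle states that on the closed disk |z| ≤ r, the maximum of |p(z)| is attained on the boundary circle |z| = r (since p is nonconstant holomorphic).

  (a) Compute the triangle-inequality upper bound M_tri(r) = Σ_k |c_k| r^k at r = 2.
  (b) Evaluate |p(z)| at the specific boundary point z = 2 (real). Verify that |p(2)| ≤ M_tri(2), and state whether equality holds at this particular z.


Coefficients: c_0 = -3, c_1 = -1, c_2 = 3, c_3 = 3. Radius r = 2.
Part (a). Triangle bound: M_tri(r) = Σ_k |c_k| r^k
  = |-3|·2^0 + |-1|·2^1 + |3|·2^2 + |3|·2^3
  = 3 + 2 + 12 + 24 = 41.
This bounds M(r) := max_{|z|=r} |p(z)| from above; equality holds iff all terms c_k z^k can be made to align in phase at a single z on |z|=r.
Part (b). At z = 2 (real, on the circle |z| = r):
  p(2) = (-3)·2^0 + (-1)·2^1 + (3)·2^2 + (3)·2^3 = 31.
  |p(2)| = 31.
Check: |p(2)| = 31 ≤ 41 = M_tri(2). ✓ Equality does not hold at z = 2 (the coefficients have mixed signs, so the terms do not all align in phase there).

M_tri(2) = 41; |p(2)| = 31; equality at z=2: no.


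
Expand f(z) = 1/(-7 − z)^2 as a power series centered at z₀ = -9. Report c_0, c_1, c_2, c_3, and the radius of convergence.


Let w = z − z₀, so z = z₀ + w.
Then -7 − z = -7 − (z₀ + w) = (-7 − z₀) − w = 2 − w.
f(z) = 1/(2 − w)^2 = (1/(2)^2) · (1 − w/(2))^{−2}.
By the binomial series (1−u)^{−2} = Σ_{n≥0} C(n+1, 1) u^n for |u|<1, with u = w/(2):
  c_n = C(n+1, 1) / (2)^(n+2).
  c_0 = 1/(2)^2 = 1/4.
  c_1 = 2/(2)^3 = 1/4.
  c_2 = 3/(2)^4 = 3/16.
  c_3 = 4/(2)^5 = 1/8.
The series is valid for |w/d| < 1, i.e. |z − z₀| < |d|.
Radius of convergence: R = |-7 − z₀| = |2| = 2 (distance from z₀ to the singularity z = -7).

c_0 = 1/4, c_1 = 1/4, c_2 = 3/16, c_3 = 1/8; R = 2.


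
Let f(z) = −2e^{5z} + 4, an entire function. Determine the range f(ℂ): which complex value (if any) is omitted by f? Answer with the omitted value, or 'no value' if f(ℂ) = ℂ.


Little Picard bounds the complement of f(ℂ) to at most one point.
e^{5z} is never zero on ℂ, so -2·e^{5z} takes every value in ℂ ∖ {0}. Adding 4 shifts the range to ℂ ∖ {4}. Thus f omits exactly the value 4.

Omitted value: 4.


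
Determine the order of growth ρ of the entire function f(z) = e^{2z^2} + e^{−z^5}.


Each summand is entire of order 2 and 5 respectively (as in the single-exponential case). The order of a sum is at most the max of the orders, so ρ ≤ 5. For the lower bound: on |z|=r choose arg z so that -1z^5 is real positive; then |e^{-1z^5}| = e^{1r^5} while |e^{2z^2}| ≤ e^{2r^2} = o(e^{1r^5}). So |f| ≥ e^{1r^5}(1 − o(1)) and ρ ≥ 5. Hence ρ = max(2, 5) = 5.
Therefore ρ = 5.

Order ρ = 5.


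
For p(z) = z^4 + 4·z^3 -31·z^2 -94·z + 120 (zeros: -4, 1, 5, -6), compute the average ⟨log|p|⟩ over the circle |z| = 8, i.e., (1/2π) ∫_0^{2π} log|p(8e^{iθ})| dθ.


Zeros: -6, -4, 1, 5; r = 8.
Inside |z| < r: -6, -4, 1, 5. Outside (|z| ≥ r): ∅.
p(0) = 120, so log|p(0)| = log(120) = 4.7875.
Apply Jensen: I(r) = log|p(0)| + Σ_k log(r/|z_k|), summed over zeros inside |z| < r.
  log(r/|z_k|) for z_k = -4: log(8/4) = 0.6931
  log(r/|z_k|) for z_k = 1: log(8/1) = 2.0794
  log(r/|z_k|) for z_k = 5: log(8/5) = 0.4700
  log(r/|z_k|) for z_k = -6: log(8/6) = 0.2877
Sum over inside zeros: 3.5303.
I(r) = log|p(0)| + (inside sum) = 4.7875 + 3.5303 = 8.3178.
Closed form (all zeros inside, monic): I(r) = n·log(r) = 4·log(8) = 8.3178. ✓

I(r) ≈ 8.3178.


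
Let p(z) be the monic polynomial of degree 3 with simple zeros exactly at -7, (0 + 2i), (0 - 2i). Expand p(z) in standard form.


The polynomial is p(z) = ∏_{α ∈ S} (z − α), where S = {-7, (0 + 2i), (0 - 2i)}.
Expanding the product yields: p(z) = z^3 + 7·z^2 + 4·z + 28.
Note conjugate pairs combine to real quadratics: (z − (0+2i))(z − (0−2i)) = z² + 4.
The resulting polynomial has degree 3 and real coefficients as required.

p(z) = z^3 + 7·z^2 + 4·z + 28.


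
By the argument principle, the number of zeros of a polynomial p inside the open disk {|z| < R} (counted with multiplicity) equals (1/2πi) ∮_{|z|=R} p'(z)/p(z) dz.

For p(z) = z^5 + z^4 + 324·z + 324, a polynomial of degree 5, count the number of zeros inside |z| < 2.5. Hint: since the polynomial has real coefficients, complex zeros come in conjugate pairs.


The zeros of p are: (-3 + 3i), (-3 - 3i), -1, (3 + 3i), (3 - 3i).
Their magnitudes are: 4.243, 4.243, 1, 4.243, 4.243.
Zeros with |z| < R = 2.5: -1.
Count = 1.
By the argument principle, (1/2πi) ∮_{|z|=R} p'(z)/p(z) dz equals exactly this count.

Number of zeros inside |z| < 2.5: 1.


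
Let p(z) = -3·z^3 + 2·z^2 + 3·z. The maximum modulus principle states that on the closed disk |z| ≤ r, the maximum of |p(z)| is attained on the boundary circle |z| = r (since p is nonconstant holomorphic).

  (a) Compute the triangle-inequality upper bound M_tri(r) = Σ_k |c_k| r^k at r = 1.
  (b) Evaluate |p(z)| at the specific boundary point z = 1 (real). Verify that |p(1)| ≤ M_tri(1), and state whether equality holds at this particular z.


Coefficients: c_0 = 0, c_1 = 3, c_2 = 2, c_3 = -3. Radius r = 1.
Part (a). Triangle bound: M_tri(r) = Σ_k |c_k| r^k
  = |0|·1^0 + |3|·1^1 + |2|·1^2 + |-3|·1^3
  = 0 + 3 + 2 + 3 = 8.
This bounds M(r) := max_{|z|=r} |p(z)| from above; equality holds iff all terms c_k z^k can be made to align in phase at a single z on |z|=r.
Part (b). At z = 1 (real, on the circle |z| = r):
  p(1) = (0)·1^0 + (3)·1^1 + (2)·1^2 + (-3)·1^3 = 2.
  |p(1)| = 2.
Check: |p(1)| = 2 ≤ 8 = M_tri(1). ✓ Equality does not hold at z = 1 (the coefficients have mixed signs, so the terms do not all align in phase there).

M_tri(1) = 8; |p(1)| = 2; equality at z=1: no.


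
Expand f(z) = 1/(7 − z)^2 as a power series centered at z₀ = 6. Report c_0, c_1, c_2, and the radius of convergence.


Let w = z − z₀, so z = z₀ + w.
Then 7 − z = 7 − (z₀ + w) = (7 − z₀) − w = 1 − w.
f(z) = 1/(1 − w)^2 = (1/(1)^2) · (1 − w/(1))^{−2}.
By the binomial series (1−u)^{−2} = Σ_{n≥0} C(n+1, 1) u^n for |u|<1, with u = w/(1):
  c_n = C(n+1, 1) / (1)^(n+2).
  c_0 = 1/(1)^2 = 1.
  c_1 = 2/(1)^3 = 2.
  c_2 = 3/(1)^4 = 3.
The series is valid for |w/d| < 1, i.e. |z − z₀| < |d|.
Radius of convergence: R = |7 − z₀| = |1| = 1 (distance from z₀ to the singularity z = 7).

c_0 = 1, c_1 = 2, c_2 = 3; R = 1.


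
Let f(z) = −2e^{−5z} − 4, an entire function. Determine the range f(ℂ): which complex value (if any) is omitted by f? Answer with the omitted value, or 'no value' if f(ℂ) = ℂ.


Little Picard bounds the complement of f(ℂ) to at most one point.
e^{−5z} is never zero on ℂ, so -2·e^{−5z} takes every value in ℂ ∖ {0}. Adding -4 shifts the range to ℂ ∖ {-4}. Thus f omits exactly the value -4.

Omitted value: -4.
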